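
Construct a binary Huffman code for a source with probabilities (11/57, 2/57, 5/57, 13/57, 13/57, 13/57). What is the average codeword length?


Huffman construction (repeatedly merge the two least-probable nodes; each merge adds 1 bit to every symbol beneath it): 2/57 + 5/57 = 7/57; 7/57 + 11/57 = 6/19; 13/57 + 13/57 = 26/57; 13/57 + 6/19 = 31/57; 26/57 + 31/57 = 1. Resulting codeword lengths (in the order the probabilities were given): (3, 4, 4, 2, 2, 2). L_avg = sum(p_i * l_i) = 11/57*3 + 2/57*4 + 5/57*4 + 13/57*2 + 13/57*2 + 13/57*2 = 139/57 = 2.4386

2.4386 bits


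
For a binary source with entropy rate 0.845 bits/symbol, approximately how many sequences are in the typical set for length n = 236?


log2|A_typical| = nH = 236 * 0.845 = 199.42, so |A_typical| ~ 2^199.42 = 1.075e+60

1.075e+60


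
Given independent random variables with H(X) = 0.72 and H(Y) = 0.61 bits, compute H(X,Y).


For independent variables, H(X,Y) = H(X) + H(Y) = 0.72 + 0.61 = 1.33

1.33 bits


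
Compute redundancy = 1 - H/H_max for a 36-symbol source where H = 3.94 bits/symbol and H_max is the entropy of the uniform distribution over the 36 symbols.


H_max = log2(K) = log2(36) = 5.1699 bits/symbol. Redundancy = 1 - H/H_max = 1 - 3.94/5.1699 = 1 - 0.7621 = 0.2379

0.2379


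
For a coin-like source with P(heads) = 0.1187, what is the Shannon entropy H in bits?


H = -p*log2(p) - (1-p)*log2(1-p). -0.1187*log2(0.1187) = 0.364956; -0.8813*log2(0.8813) = 0.160656. H = 0.364956 + 0.160656 = 0.5256

0.5256 bits


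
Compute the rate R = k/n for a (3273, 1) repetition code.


Rate = k/n = 1/3273

1/3273


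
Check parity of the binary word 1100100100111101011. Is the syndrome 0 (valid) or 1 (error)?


Syndrome = XOR of all bits = 1 XOR 1 XOR 0 XOR 0 XOR 1 XOR 0 XOR 0 XOR 1 XOR 0 XOR 0 XOR 1 XOR 1 XOR 1 XOR 1 XOR 0 XOR 1 XOR 0 XOR 1 XOR 1 = 1

1


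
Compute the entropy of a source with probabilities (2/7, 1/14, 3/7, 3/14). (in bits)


H = -sum(p_i * log2(p_i)). Terms: -(2/7)*log2(2/7) = 0.516387; -(1/14)*log2(1/14) = 0.271954; -(3/7)*log2(3/7) = 0.523882; -(3/14)*log2(3/14) = 0.476227. H = 0.516387 + 0.271954 + 0.523882 + 0.476227 = 1.7885

1.7885 bits


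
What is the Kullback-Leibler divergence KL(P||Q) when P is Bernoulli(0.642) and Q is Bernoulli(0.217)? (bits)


KL = p*log2(p/q) + (1-p)*log2((1-p)/(1-q)) = 0.642*log2(0.642/0.217) + 0.358*log2(0.358/0.783) = 0.6005

0.6005 bits


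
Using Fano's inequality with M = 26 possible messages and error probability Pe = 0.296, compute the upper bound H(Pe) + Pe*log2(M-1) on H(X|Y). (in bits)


H(Pe) = -Pe*log2(Pe) - (1-Pe)*log2(1-Pe) = -0.296*log2(0.296) - 0.704*log2(0.704) = 0.519874 + 0.356472 = 0.8763. Pe*log2(M-1) = 0.296*log2(25) = 1.374581. Bound = H(Pe) + Pe*log2(M-1) = 0.519874 + 0.356472 + 1.374581 = 2.2509

2.2509 bits


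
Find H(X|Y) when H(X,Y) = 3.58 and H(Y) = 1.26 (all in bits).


H(X|Y) = H(X,Y) - H(Y) = 3.58 - 1.26 = 2.32

2.32 bits


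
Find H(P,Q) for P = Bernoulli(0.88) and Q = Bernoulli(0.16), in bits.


H(P,Q) = -p*log2(q) - (1-p)*log2(1-q). -0.88*log2(0.16) = 2.326593; -0.12*log2(0.84) = 0.030185. H(P,Q) = 2.326593 + 0.030185 = 2.3568

2.3568 bits


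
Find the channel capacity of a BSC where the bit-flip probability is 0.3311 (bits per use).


H(p) = -p*log2(p) - (1-p)*log2(1-p) = -0.3311*log2(0.3311) - 0.6689*log2(0.6689) = 0.527992 + 0.388054 = 0.916. C = 1 - H(p) = 1 - 0.916 = 0.084

0.084 bits


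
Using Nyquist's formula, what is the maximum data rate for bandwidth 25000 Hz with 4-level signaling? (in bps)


Rate = 2 * B * log2(M) = 2 * 25000 * 2.0 = 100000.0

100000.0 bps


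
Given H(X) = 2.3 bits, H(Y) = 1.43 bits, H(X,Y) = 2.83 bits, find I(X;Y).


I(X;Y) = H(X) + H(Y) - H(X,Y) = 2.3 + 1.43 - 2.83 = 0.9

0.9 bits


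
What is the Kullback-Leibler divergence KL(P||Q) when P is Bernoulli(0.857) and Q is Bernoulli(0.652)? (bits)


KL = p*log2(p/q) + (1-p)*log2((1-p)/(1-q)) = 0.857*log2(0.857/0.652) + 0.143*log2(0.143/0.348) = 0.1545

0.1545 bits


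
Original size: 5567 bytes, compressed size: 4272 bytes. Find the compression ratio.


Ratio = original / compressed = 5567 / 4272 = 1.3031

1.3031


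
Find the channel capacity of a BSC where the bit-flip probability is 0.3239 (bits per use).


H(p) = -p*log2(p) - (1-p)*log2(1-p) = -0.3239*log2(0.3239) - 0.6761*log2(0.6761) = 0.526784 + 0.381788 = 0.9086. C = 1 - H(p) = 1 - 0.9086 = 0.0914

0.0914 bits


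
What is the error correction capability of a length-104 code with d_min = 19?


Correction capability = floor((d-1)/2) = floor((19-1)/2) = 9

9 errors


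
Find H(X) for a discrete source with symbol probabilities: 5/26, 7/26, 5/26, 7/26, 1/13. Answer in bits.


H = -sum(p_i * log2(p_i)). Terms: -(5/26)*log2(5/26) = 0.457406; -(7/26)*log2(7/26) = 0.509677; -(5/26)*log2(5/26) = 0.457406; -(7/26)*log2(7/26) = 0.509677; -(1/13)*log2(1/13) = 0.284649. H = 0.457406 + 0.509677 + 0.457406 + 0.509677 + 0.284649 = 2.2188

2.2188 bits


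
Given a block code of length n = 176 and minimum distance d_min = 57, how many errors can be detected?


Detection capability = d_min - 1 = 57 - 1 = 56

56 errors


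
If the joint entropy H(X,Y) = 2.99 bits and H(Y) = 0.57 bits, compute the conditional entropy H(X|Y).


H(X|Y) = H(X,Y) - H(Y) = 2.99 - 0.57 = 2.42

2.42 bits


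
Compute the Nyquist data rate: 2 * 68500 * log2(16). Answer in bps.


Rate = 2 * B * log2(M) = 2 * 68500 * 4.0 = 548000.0

548000.0 bps


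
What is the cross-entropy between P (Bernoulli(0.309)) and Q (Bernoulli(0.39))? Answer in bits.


H(P,Q) = -p*log2(q) - (1-p)*log2(1-q). -0.309*log2(0.39) = 0.419762; -0.691*log2(0.61) = 0.492765. H(P,Q) = 0.419762 + 0.492765 = 0.9125

0.9125 bits


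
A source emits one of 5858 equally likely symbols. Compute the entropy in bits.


H = log2(n) = log2(5858) = 12.5162

12.5162 bits


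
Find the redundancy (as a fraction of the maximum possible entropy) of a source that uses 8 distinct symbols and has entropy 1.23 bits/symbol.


H_max = log2(K) = log2(8) = 3.0 bits/symbol. Redundancy = 1 - H/H_max = 1 - 1.23/3.0 = 1 - 0.41 = 0.59

0.59


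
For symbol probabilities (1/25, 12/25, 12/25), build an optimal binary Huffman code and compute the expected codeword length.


Huffman construction (repeatedly merge the two least-probable nodes; each merge adds 1 bit to every symbol beneath it): 1/25 + 12/25 = 13/25; 12/25 + 13/25 = 1. Resulting codeword lengths (in the order the probabilities were given): (2, 2, 1). L_avg = sum(p_i * l_i) = 1/25*2 + 12/25*2 + 12/25*1 = 38/25 = 1.52

1.52 bits


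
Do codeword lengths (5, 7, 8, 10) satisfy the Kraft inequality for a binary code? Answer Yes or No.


Kraft sum = sum(2^(-l_i)) = 0.0439, need <= 1. Result: satisfied (a binary prefix-free code with these lengths exists)

Yes


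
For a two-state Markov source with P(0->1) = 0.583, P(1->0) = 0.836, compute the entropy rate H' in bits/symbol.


Stationary distribution: pi_0 = p10/(p01+p10) = 0.5891, pi_1 = 0.4109. Entropy rate H' = pi_0*H(p01) + pi_1*H(p10) = 0.5891*0.98 + 0.4109*0.6438 = 0.8419

0.8419 bits/symbol


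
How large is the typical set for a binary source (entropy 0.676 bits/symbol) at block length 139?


log2|A_typical| = nH = 139 * 0.676 = 93.964, so |A_typical| ~ 2^93.964 = 1.932e+28

1.932e+28


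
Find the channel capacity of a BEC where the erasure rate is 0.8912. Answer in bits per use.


C = 1 - epsilon = 1 - 0.8912 = 0.1088

0.1088 bits


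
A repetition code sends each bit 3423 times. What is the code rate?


Rate = k/n = 1/3423

1/3423


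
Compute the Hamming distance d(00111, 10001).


Count differing positions: ^ . ^ ^ . = 3 differences

3


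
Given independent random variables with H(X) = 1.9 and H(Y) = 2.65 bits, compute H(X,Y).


For independent variables, H(X,Y) = H(X) + H(Y) = 1.9 + 2.65 = 4.55

4.55 bits


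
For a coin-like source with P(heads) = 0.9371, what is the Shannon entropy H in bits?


H = -p*log2(p) - (1-p)*log2(1-p). -0.9371*log2(0.9371) = 0.087830; -0.0629*log2(0.0629) = 0.251021. H = 0.087830 + 0.251021 = 0.3389

0.3389 bits


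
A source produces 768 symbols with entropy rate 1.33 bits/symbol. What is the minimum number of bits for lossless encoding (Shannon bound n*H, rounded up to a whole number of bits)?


Minimum bits >= n * H = 768 * 1.33 = 1021.44, rounded up to a whole number of bits = 1022

1022 bits


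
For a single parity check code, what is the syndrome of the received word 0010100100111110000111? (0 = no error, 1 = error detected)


Syndrome = XOR of all bits = 0 XOR 0 XOR 1 XOR 0 XOR 1 XOR 0 XOR 0 XOR 1 XOR 0 XOR 0 XOR 1 XOR 1 XOR 1 XOR 1 XOR 1 XOR 0 XOR 0 XOR 0 XOR 0 XOR 1 XOR 1 XOR 1 = 1

1


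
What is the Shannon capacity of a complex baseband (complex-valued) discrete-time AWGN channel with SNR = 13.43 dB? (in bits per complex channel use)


SNR_linear = 10^(13.43/10) = 22.0293; C = log2(1 + SNR_linear) = log2(1 + 22.0293) = 4.5254

4.5254 bits/channel use


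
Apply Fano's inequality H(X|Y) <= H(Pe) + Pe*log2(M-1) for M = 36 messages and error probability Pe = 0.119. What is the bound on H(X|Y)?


H(Pe) = -Pe*log2(Pe) - (1-Pe)*log2(1-Pe) = -0.119*log2(0.119) - 0.881*log2(0.881) = 0.365445 + 0.161035 = 0.5265. Pe*log2(M-1) = 0.119*log2(35) = 0.610385. Bound = H(Pe) + Pe*log2(M-1) = 0.365445 + 0.161035 + 0.610385 = 1.1369

1.1369 bits


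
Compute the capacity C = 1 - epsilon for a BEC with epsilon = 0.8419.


C = 1 - epsilon = 1 - 0.8419 = 0.1581

0.1581 bits


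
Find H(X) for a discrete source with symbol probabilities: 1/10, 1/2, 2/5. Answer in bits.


H = -sum(p_i * log2(p_i)). Terms: -(1/10)*log2(1/10) = 0.332193; -(1/2)*log2(1/2) = 0.500000; -(2/5)*log2(2/5) = 0.528771. H = 0.332193 + 0.500000 + 0.528771 = 1.361

1.361 bits


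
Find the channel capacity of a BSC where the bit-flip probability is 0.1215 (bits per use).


H(p) = -p*log2(p) - (1-p)*log2(1-p) = -0.1215*log2(0.1215) - 0.8785*log2(0.8785) = 0.369478 + 0.164179 = 0.5337. C = 1 - H(p) = 1 - 0.5337 = 0.4663

0.4663 bits


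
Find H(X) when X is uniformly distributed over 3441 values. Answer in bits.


H = log2(n) = log2(3441) = 11.7486

11.7486 bits


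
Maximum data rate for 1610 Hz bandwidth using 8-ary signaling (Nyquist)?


Rate = 2 * B * log2(M) = 2 * 1610 * 3.0 = 9660.0

9660.0 bps


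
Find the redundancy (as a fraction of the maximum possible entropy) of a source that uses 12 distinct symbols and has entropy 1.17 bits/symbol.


H_max = log2(K) = log2(12) = 3.585 bits/symbol. Redundancy = 1 - H/H_max = 1 - 1.17/3.585 = 1 - 0.3264 = 0.6736

0.6736


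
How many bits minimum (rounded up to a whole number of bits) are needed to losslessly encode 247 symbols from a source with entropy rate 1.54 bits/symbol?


Minimum bits >= n * H = 247 * 1.54 = 380.38, rounded up to a whole number of bits = 381

381 bits


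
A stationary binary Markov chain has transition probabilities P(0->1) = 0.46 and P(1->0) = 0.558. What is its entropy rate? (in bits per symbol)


Stationary distribution: pi_0 = p10/(p01+p10) = 0.5481, pi_1 = 0.4519. Entropy rate H' = pi_0*H(p01) + pi_1*H(p10) = 0.5481*0.9954 + 0.4519*0.9903 = 0.9931

0.9931 bits/symbol


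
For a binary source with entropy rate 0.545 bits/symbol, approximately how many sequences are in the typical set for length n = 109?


log2|A_typical| = nH = 109 * 0.545 = 59.405, so |A_typical| ~ 2^59.405 = 7.633e+17

7.633e+17


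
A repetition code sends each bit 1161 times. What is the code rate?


Rate = k/n = 1/1161

1/1161


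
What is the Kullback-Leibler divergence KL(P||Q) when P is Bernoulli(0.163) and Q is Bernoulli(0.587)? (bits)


KL = p*log2(p/q) + (1-p)*log2((1-p)/(1-q)) = 0.163*log2(0.163/0.587) + 0.837*log2(0.837/0.413) = 0.5517

0.5517 bits


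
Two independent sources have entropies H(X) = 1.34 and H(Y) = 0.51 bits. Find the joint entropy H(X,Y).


For independent variables, H(X,Y) = H(X) + H(Y) = 1.34 + 0.51 = 1.85

1.85 bits


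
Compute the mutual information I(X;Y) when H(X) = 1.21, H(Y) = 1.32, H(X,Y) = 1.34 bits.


I(X;Y) = H(X) + H(Y) - H(X,Y) = 1.21 + 1.32 - 1.34 = 1.19

1.19 bits


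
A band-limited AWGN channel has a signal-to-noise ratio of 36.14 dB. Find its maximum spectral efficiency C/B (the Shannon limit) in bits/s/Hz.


SNR_linear = 10^(36.14/10) = 4111.4972; C/B = log2(1 + SNR_linear) = log2(1 + 4111.4972) = 12.0058

12.0058 bits/s/Hz


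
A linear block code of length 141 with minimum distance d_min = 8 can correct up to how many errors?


Correction capability = floor((d-1)/2) = floor((8-1)/2) = 3

3 errors


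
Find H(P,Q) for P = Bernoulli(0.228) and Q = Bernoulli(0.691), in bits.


H(P,Q) = -p*log2(q) - (1-p)*log2(1-q). -0.228*log2(0.691) = 0.121579; -0.772*log2(0.309) = 1.308016. H(P,Q) = 0.121579 + 1.308016 = 1.4296

1.4296 bits


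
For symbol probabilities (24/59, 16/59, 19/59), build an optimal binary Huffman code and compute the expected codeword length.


Huffman construction (repeatedly merge the two least-probable nodes; each merge adds 1 bit to every symbol beneath it): 16/59 + 19/59 = 35/59; 24/59 + 35/59 = 1. Resulting codeword lengths (in the order the probabilities were given): (1, 2, 2). L_avg = sum(p_i * l_i) = 24/59*1 + 16/59*2 + 19/59*2 = 94/59 = 1.5932

1.5932 bits


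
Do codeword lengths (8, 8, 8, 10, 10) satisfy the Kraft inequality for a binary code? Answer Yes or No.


Kraft sum = sum(2^(-l_i)) = 0.0137, need <= 1. Result: satisfied (a binary prefix-free code with these lengths exists)

Yes


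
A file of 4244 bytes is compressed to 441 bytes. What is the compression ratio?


Ratio = original / compressed = 4244 / 441 = 9.6236

9.6236


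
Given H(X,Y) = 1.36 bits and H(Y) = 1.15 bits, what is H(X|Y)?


H(X|Y) = H(X,Y) - H(Y) = 1.36 - 1.15 = 0.21

0.21 bits


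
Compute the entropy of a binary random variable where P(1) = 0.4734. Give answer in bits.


H = -p*log2(p) - (1-p)*log2(1-p). -0.4734*log2(0.4734) = 0.510736; -0.5266*log2(0.5266) = 0.487221. H = 0.510736 + 0.487221 = 0.998

0.998 bits


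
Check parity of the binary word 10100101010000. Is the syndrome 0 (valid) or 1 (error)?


Syndrome = XOR of all bits = 1 XOR 0 XOR 1 XOR 0 XOR 0 XOR 1 XOR 0 XOR 1 XOR 0 XOR 1 XOR 0 XOR 0 XOR 0 XOR 0 = 1

1


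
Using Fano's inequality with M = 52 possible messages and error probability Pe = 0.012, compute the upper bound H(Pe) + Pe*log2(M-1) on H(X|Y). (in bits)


H(Pe) = -Pe*log2(Pe) - (1-Pe)*log2(1-Pe) = -0.012*log2(0.012) - 0.988*log2(0.988) = 0.076570 + 0.017208 = 0.0938. Pe*log2(M-1) = 0.012*log2(51) = 0.068069. Bound = H(Pe) + Pe*log2(M-1) = 0.076570 + 0.017208 + 0.068069 = 0.1618

0.1618 bits


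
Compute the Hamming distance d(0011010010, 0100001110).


Count differing positions: . ^ ^ ^ . ^ ^ ^ . . = 6 differences

6


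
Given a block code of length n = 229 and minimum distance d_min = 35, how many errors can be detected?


Detection capability = d_min - 1 = 35 - 1 = 34

34 errors


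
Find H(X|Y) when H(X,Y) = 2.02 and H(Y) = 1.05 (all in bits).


H(X|Y) = H(X,Y) - H(Y) = 2.02 - 1.05 = 0.97

0.97 bits


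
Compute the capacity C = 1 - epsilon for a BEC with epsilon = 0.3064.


C = 1 - epsilon = 1 - 0.3064 = 0.6936

0.6936 bits


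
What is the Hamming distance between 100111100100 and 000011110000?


Count differing positions: ^ . . ^ . . . ^ . ^ . . = 4 differences

4


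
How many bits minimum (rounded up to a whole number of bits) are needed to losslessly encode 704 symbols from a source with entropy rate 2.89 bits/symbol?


Minimum bits >= n * H = 704 * 2.89 = 2034.56, rounded up to a whole number of bits = 2035

2035 bits


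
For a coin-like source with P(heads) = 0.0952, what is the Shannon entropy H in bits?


H = -p*log2(p) - (1-p)*log2(1-p). -0.0952*log2(0.0952) = 0.323004; -0.9048*log2(0.9048) = 0.130589. H = 0.323004 + 0.130589 = 0.4536

0.4536 bits


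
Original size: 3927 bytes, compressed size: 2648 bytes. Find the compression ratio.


Ratio = original / compressed = 3927 / 2648 = 1.483

1.483


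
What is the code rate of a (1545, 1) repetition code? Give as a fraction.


Rate = k/n = 1/1545

1/1545


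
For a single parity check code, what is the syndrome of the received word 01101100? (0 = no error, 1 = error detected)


Syndrome = XOR of all bits = 0 XOR 1 XOR 1 XOR 0 XOR 1 XOR 1 XOR 0 XOR 0 = 0

0


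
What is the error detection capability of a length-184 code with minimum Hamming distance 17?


Detection capability = d_min - 1 = 17 - 1 = 16

16 errors


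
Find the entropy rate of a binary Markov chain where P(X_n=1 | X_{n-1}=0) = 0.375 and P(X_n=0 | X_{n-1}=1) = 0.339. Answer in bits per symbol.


Stationary distribution: pi_0 = p10/(p01+p10) = 0.4748, pi_1 = 0.5252. Entropy rate H' = pi_0*H(p01) + pi_1*H(p10) = 0.4748*0.9544 + 0.5252*0.9239 = 0.9384

0.9384 bits/symbol


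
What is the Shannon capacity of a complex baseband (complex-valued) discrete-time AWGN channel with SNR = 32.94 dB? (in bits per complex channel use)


SNR_linear = 10^(32.94/10) = 1967.8863; C = log2(1 + SNR_linear) = log2(1 + 1967.8863) = 10.9432

10.9432 bits/channel use


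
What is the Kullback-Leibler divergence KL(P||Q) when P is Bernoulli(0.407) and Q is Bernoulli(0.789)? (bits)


KL = p*log2(p/q) + (1-p)*log2((1-p)/(1-q)) = 0.407*log2(0.407/0.789) + 0.593*log2(0.593/0.211) = 0.4954

0.4954 bits


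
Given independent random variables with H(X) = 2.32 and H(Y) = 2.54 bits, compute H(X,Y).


For independent variables, H(X,Y) = H(X) + H(Y) = 2.32 + 2.54 = 4.86

4.86 bits


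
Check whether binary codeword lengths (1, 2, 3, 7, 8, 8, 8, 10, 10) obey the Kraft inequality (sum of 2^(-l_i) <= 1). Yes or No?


Kraft sum = sum(2^(-l_i)) = 0.8965, need <= 1. Result: satisfied (a binary prefix-free code with these lengths exists)

Yes


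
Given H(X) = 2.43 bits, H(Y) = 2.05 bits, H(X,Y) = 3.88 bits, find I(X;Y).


I(X;Y) = H(X) + H(Y) - H(X,Y) = 2.43 + 2.05 - 3.88 = 0.6

0.6 bits


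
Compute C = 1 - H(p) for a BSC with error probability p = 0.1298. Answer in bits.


H(p) = -p*log2(p) - (1-p)*log2(1-p) = -0.1298*log2(0.1298) - 0.8702*log2(0.8702) = 0.382344 + 0.174546 = 0.5569. C = 1 - H(p) = 1 - 0.5569 = 0.4431

0.4431 bits


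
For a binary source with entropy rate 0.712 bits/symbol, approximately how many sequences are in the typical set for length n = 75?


log2|A_typical| = nH = 75 * 0.712 = 53.4, so |A_typical| ~ 2^53.4 = 1.189e+16

1.189e+16


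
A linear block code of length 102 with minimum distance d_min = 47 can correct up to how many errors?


Correction capability = floor((d-1)/2) = floor((47-1)/2) = 23

23 errors


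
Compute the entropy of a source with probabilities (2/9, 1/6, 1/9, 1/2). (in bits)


H = -sum(p_i * log2(p_i)). Terms: -(2/9)*log2(2/9) = 0.482206; -(1/6)*log2(1/6) = 0.430827; -(1/9)*log2(1/9) = 0.352214; -(1/2)*log2(1/2) = 0.500000. H = 0.482206 + 0.430827 + 0.352214 + 0.500000 = 1.7652

1.7652 bits


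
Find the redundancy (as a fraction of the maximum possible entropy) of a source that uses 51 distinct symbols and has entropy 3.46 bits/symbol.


H_max = log2(K) = log2(51) = 5.6724 bits/symbol. Redundancy = 1 - H/H_max = 1 - 3.46/5.6724 = 1 - 0.61 = 0.39

0.39


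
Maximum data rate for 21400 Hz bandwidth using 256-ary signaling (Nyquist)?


Rate = 2 * B * log2(M) = 2 * 21400 * 8.0 = 342400.0

342400.0 bps


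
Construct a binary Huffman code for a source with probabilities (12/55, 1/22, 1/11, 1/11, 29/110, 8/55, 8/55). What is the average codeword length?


Huffman construction (repeatedly merge the two least-probable nodes; each merge adds 1 bit to every symbol beneath it): 1/22 + 1/11 = 3/22; 1/11 + 3/22 = 5/22; 8/55 + 8/55 = 16/55; 12/55 + 5/22 = 49/110; 29/110 + 16/55 = 61/110; 49/110 + 61/110 = 1. Resulting codeword lengths (in the order the probabilities were given): (2, 4, 4, 3, 2, 3, 3). L_avg = sum(p_i * l_i) = 12/55*2 + 1/22*4 + 1/11*4 + 1/11*3 + 29/110*2 + 8/55*3 + 8/55*3 = 146/55 = 2.6545

2.6545 bits


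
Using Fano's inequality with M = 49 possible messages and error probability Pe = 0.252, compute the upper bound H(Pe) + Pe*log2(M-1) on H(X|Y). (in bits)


H(Pe) = -Pe*log2(Pe) - (1-Pe)*log2(1-Pe) = -0.252*log2(0.252) - 0.748*log2(0.748) = 0.501103 + 0.313330 = 0.8144. Pe*log2(M-1) = 0.252*log2(48) = 1.407411. Bound = H(Pe) + Pe*log2(M-1) = 0.501103 + 0.313330 + 1.407411 = 2.2218

2.2218 bits


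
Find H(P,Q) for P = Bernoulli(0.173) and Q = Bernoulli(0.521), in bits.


H(P,Q) = -p*log2(q) - (1-p)*log2(1-q). -0.173*log2(0.521) = 0.162732; -0.827*log2(0.479) = 0.878193. H(P,Q) = 0.162732 + 0.878193 = 1.0409

1.0409 bits


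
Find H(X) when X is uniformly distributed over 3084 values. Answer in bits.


H = log2(n) = log2(3084) = 11.5906

11.5906 bits


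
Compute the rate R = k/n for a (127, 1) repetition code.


Rate = k/n = 1/127

1/127


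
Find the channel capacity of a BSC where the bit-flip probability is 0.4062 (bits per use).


H(p) = -p*log2(p) - (1-p)*log2(1-p) = -0.4062*log2(0.4062) - 0.5938*log2(0.5938) = 0.527954 + 0.446509 = 0.9745. C = 1 - H(p) = 1 - 0.9745 = 0.0255

0.0255 bits


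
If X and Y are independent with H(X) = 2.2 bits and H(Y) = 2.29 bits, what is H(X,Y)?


For independent variables, H(X,Y) = H(X) + H(Y) = 2.2 + 2.29 = 4.49

4.49 bits


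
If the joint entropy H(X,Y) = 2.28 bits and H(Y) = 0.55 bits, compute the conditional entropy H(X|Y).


H(X|Y) = H(X,Y) - H(Y) = 2.28 - 0.55 = 1.73

1.73 bits


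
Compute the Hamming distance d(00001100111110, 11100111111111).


Count differing positions: ^ ^ ^ . ^ . ^ ^ . . . . . ^ = 7 differences

7


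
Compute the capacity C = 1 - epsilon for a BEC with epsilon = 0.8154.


C = 1 - epsilon = 1 - 0.8154 = 0.1846

0.1846 bits


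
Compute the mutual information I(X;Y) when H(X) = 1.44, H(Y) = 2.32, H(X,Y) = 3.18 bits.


I(X;Y) = H(X) + H(Y) - H(X,Y) = 1.44 + 2.32 - 3.18 = 0.58

0.58 bits


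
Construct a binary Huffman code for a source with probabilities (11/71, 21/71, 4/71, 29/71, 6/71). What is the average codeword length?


Huffman construction (repeatedly merge the two least-probable nodes; each merge adds 1 bit to every symbol beneath it): 4/71 + 6/71 = 10/71; 10/71 + 11/71 = 21/71; 21/71 + 21/71 = 42/71; 29/71 + 42/71 = 1. Resulting codeword lengths (in the order the probabilities were given): (3, 2, 4, 1, 4). L_avg = sum(p_i * l_i) = 11/71*3 + 21/71*2 + 4/71*4 + 29/71*1 + 6/71*4 = 144/71 = 2.0282

2.0282 bits


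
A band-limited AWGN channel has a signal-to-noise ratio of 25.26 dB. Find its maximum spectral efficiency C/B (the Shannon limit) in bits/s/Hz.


SNR_linear = 10^(25.26/10) = 335.7376; C/B = log2(1 + SNR_linear) = log2(1 + 335.7376) = 8.3955

8.3955 bits/s/Hz


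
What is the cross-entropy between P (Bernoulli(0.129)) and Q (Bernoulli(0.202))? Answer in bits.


H(P,Q) = -p*log2(q) - (1-p)*log2(1-q). -0.129*log2(0.202) = 0.297677; -0.871*log2(0.798) = 0.283545. H(P,Q) = 0.297677 + 0.283545 = 0.5812

0.5812 bits


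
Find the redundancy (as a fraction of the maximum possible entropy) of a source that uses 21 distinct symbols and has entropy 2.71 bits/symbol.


H_max = log2(K) = log2(21) = 4.3923 bits/symbol. Redundancy = 1 - H/H_max = 1 - 2.71/4.3923 = 1 - 0.617 = 0.383

0.383


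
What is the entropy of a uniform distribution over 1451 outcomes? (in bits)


H = log2(n) = log2(1451) = 10.5028

10.5028 bits


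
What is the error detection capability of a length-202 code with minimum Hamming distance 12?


Detection capability = d_min - 1 = 12 - 1 = 11

11 errors


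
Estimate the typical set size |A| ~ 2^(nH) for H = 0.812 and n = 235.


log2|A_typical| = nH = 235 * 0.812 = 190.82, so |A_typical| ~ 2^190.82 = 2.770e+57

2.770e+57


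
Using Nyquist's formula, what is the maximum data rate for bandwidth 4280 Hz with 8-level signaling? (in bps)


Rate = 2 * B * log2(M) = 2 * 4280 * 3.0 = 25680.0

25680.0 bps


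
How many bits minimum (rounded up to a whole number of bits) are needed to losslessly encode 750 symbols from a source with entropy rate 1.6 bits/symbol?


Minimum bits >= n * H = 750 * 1.6 = 1200.0, rounded up to a whole number of bits = 1200

1200 bits


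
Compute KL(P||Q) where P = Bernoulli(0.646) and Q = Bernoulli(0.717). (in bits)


KL = p*log2(p/q) + (1-p)*log2((1-p)/(1-q)) = 0.646*log2(0.646/0.717) + 0.354*log2(0.354/0.283) = 0.0171

0.0171 bits


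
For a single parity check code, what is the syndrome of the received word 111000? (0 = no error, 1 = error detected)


Syndrome = XOR of all bits = 1 XOR 1 XOR 1 XOR 0 XOR 0 XOR 0 = 1

1


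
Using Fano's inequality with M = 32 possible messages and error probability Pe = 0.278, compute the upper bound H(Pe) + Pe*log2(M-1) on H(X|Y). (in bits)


H(Pe) = -Pe*log2(Pe) - (1-Pe)*log2(1-Pe) = -0.278*log2(0.278) - 0.722*log2(0.722) = 0.513422 + 0.339289 = 0.8527. Pe*log2(M-1) = 0.278*log2(31) = 1.377267. Bound = H(Pe) + Pe*log2(M-1) = 0.513422 + 0.339289 + 1.377267 = 2.23

2.23 bits


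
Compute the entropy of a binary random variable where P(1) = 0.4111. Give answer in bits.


H = -p*log2(p) - (1-p)*log2(1-p). -0.4111*log2(0.4111) = 0.527211; -0.5889*log2(0.5889) = 0.449864. H = 0.527211 + 0.449864 = 0.9771

0.9771 bits


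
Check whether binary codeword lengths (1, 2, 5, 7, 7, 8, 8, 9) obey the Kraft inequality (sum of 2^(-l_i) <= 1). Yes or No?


Kraft sum = sum(2^(-l_i)) = 0.8066, need <= 1. Result: satisfied (a binary prefix-free code with these lengths exists)

Yes


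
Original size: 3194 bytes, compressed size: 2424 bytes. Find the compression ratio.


Ratio = original / compressed = 3194 / 2424 = 1.3177

1.3177


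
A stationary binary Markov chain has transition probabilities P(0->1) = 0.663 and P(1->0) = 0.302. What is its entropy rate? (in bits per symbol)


Stationary distribution: pi_0 = p10/(p01+p10) = 0.313, pi_1 = 0.687. Entropy rate H' = pi_0*H(p01) + pi_1*H(p10) = 0.313*0.9219 + 0.687*0.8837 = 0.8957

0.8957 bits/symbol


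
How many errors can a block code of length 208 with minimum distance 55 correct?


Correction capability = floor((d-1)/2) = floor((55-1)/2) = 27

27 errors


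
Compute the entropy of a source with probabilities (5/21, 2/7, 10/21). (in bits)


H = -sum(p_i * log2(p_i)). Terms: -(5/21)*log2(5/21) = 0.492950; -(2/7)*log2(2/7) = 0.516387; -(10/21)*log2(10/21) = 0.509709. H = 0.492950 + 0.516387 + 0.509709 = 1.519

1.519 bits


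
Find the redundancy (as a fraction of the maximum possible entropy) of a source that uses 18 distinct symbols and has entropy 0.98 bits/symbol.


H_max = log2(K) = log2(18) = 4.1699 bits/symbol. Redundancy = 1 - H/H_max = 1 - 0.98/4.1699 = 1 - 0.235 = 0.765

0.765


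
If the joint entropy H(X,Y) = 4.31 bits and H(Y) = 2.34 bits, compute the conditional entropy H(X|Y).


H(X|Y) = H(X,Y) - H(Y) = 4.31 - 2.34 = 1.97

1.97 bits


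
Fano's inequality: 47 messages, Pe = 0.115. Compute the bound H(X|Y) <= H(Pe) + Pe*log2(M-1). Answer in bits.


H(Pe) = -Pe*log2(Pe) - (1-Pe)*log2(1-Pe) = -0.115*log2(0.115) - 0.885*log2(0.885) = 0.358834 + 0.155982 = 0.5148. Pe*log2(M-1) = 0.115*log2(46) = 0.635210. Bound = H(Pe) + Pe*log2(M-1) = 0.358834 + 0.155982 + 0.635210 = 1.15

1.15 bits


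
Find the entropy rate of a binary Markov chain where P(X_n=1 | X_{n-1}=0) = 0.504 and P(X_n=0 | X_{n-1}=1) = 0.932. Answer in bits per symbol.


Stationary distribution: pi_0 = p10/(p01+p10) = 0.649, pi_1 = 0.351. Entropy rate H' = pi_0*H(p01) + pi_1*H(p10) = 0.649*1.0 + 0.351*0.3584 = 0.7748

0.7748 bits/symbol


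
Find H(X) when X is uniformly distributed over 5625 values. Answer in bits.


H = log2(n) = log2(5625) = 12.4576

12.4576 bits


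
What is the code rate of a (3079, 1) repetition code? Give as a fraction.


Rate = k/n = 1/3079

1/3079


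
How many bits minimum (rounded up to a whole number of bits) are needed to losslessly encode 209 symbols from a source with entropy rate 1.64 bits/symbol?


Minimum bits >= n * H = 209 * 1.64 = 342.76, rounded up to a whole number of bits = 343

343 bits


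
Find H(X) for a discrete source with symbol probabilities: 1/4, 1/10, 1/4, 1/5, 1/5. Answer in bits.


H = -sum(p_i * log2(p_i)). Terms: -(1/4)*log2(1/4) = 0.500000; -(1/10)*log2(1/10) = 0.332193; -(1/4)*log2(1/4) = 0.500000; -(1/5)*log2(1/5) = 0.464386; -(1/5)*log2(1/5) = 0.464386. H = 0.500000 + 0.332193 + 0.500000 + 0.464386 + 0.464386 = 2.261

2.261 bits


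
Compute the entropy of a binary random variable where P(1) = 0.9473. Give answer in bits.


H = -p*log2(p) - (1-p)*log2(1-p). -0.9473*log2(0.9473) = 0.073990; -0.0527*log2(0.0527) = 0.223767. H = 0.073990 + 0.223767 = 0.2978

0.2978 bits


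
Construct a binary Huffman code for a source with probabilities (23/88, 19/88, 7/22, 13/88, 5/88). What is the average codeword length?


Huffman construction (repeatedly merge the two least-probable nodes; each merge adds 1 bit to every symbol beneath it): 5/88 + 13/88 = 9/44; 9/44 + 19/88 = 37/88; 23/88 + 7/22 = 51/88; 37/88 + 51/88 = 1. Resulting codeword lengths (in the order the probabilities were given): (2, 2, 2, 3, 3). L_avg = sum(p_i * l_i) = 23/88*2 + 19/88*2 + 7/22*2 + 13/88*3 + 5/88*3 = 97/44 = 2.2045

2.2045 bits


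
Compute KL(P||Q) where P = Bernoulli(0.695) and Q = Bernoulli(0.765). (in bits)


KL = p*log2(p/q) + (1-p)*log2((1-p)/(1-q)) = 0.695*log2(0.695/0.765) + 0.305*log2(0.305/0.235) = 0.0185

0.0185 bits


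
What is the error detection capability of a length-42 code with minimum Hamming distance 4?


Detection capability = d_min - 1 = 4 - 1 = 3

3 errors


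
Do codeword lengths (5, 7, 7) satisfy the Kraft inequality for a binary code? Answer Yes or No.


Kraft sum = sum(2^(-l_i)) = 0.0469, need <= 1. Result: satisfied (a binary prefix-free code with these lengths exists)

Yes


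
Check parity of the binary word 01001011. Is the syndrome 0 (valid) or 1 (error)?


Syndrome = XOR of all bits = 0 XOR 1 XOR 0 XOR 0 XOR 1 XOR 0 XOR 1 XOR 1 = 0

0


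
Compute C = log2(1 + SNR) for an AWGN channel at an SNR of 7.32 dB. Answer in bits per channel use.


SNR_linear = 10^(7.32/10) = 5.3951; C = log2(1 + SNR_linear) = log2(1 + 5.3951) = 2.677

2.677 bits/channel use


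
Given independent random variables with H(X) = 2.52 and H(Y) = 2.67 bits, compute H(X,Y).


For independent variables, H(X,Y) = H(X) + H(Y) = 2.52 + 2.67 = 5.19

5.19 bits


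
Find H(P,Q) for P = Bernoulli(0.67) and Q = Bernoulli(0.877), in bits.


H(P,Q) = -p*log2(q) - (1-p)*log2(1-q). -0.67*log2(0.877) = 0.126865; -0.33*log2(0.123) = 0.997679. H(P,Q) = 0.126865 + 0.997679 = 1.1245

1.1245 bits


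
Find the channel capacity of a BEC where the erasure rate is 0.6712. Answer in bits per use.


C = 1 - epsilon = 1 - 0.6712 = 0.3288

0.3288 bits


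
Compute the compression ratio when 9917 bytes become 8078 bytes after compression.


Ratio = original / compressed = 9917 / 8078 = 1.2277

1.2277


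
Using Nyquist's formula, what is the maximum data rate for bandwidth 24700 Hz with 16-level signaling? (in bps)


Rate = 2 * B * log2(M) = 2 * 24700 * 4.0 = 197600.0

197600.0 bps


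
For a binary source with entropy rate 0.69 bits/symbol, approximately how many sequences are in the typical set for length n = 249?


log2|A_typical| = nH = 249 * 0.69 = 171.81, so |A_typical| ~ 2^171.81 = 5.248e+51

5.248e+51


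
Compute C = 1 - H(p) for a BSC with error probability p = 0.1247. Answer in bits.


H(p) = -p*log2(p) - (1-p)*log2(1-p) = -0.1247*log2(0.1247) - 0.8753*log2(0.8753) = 0.374532 + 0.168189 = 0.5427. C = 1 - H(p) = 1 - 0.5427 = 0.4573

0.4573 bits


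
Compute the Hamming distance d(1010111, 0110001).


Count differing positions: ^ ^ . . ^ ^ . = 4 differences

4


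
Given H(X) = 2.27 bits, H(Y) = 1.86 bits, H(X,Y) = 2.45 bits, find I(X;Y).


I(X;Y) = H(X) + H(Y) - H(X,Y) = 2.27 + 1.86 - 2.45 = 1.68

1.68 bits


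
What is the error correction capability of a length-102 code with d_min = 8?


Correction capability = floor((d-1)/2) = floor((8-1)/2) = 3

3 errors


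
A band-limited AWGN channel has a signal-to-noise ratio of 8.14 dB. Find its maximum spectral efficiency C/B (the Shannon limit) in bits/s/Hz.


SNR_linear = 10^(8.14/10) = 6.5163; C/B = log2(1 + SNR_linear) = log2(1 + 6.5163) = 2.91

2.91 bits/s/Hz


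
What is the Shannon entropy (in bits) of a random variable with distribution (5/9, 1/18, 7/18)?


H = -sum(p_i * log2(p_i)). Terms: -(5/9)*log2(5/9) = 0.471109; -(1/18)*log2(1/18) = 0.231663; -(7/18)*log2(7/18) = 0.529888. H = 0.471109 + 0.231663 + 0.529888 = 1.2327

1.2327 bits


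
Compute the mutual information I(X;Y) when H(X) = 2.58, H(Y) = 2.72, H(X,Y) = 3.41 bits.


I(X;Y) = H(X) + H(Y) - H(X,Y) = 2.58 + 2.72 - 3.41 = 1.89

1.89 bits


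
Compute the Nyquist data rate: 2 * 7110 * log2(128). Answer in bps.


Rate = 2 * B * log2(M) = 2 * 7110 * 7.0 = 99540.0

99540.0 bps


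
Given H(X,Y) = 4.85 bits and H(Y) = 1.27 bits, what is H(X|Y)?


H(X|Y) = H(X,Y) - H(Y) = 4.85 - 1.27 = 3.58

3.58 bits


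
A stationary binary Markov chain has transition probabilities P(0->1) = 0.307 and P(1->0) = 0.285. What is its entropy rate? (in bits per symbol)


Stationary distribution: pi_0 = p10/(p01+p10) = 0.4814, pi_1 = 0.5186. Entropy rate H' = pi_0*H(p01) + pi_1*H(p10) = 0.4814*0.8897 + 0.5186*0.8622 = 0.8754

0.8754 bits/symbol


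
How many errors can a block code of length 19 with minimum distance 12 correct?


Correction capability = floor((d-1)/2) = floor((12-1)/2) = 5

5 errors


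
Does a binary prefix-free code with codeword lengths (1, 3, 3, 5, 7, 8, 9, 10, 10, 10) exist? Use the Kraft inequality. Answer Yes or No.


Kraft sum = sum(2^(-l_i)) = 0.7979, need <= 1. Result: satisfied (a binary prefix-free code with these lengths exists)

Yes


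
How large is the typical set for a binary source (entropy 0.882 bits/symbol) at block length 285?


log2|A_typical| = nH = 285 * 0.882 = 251.37, so |A_typical| ~ 2^251.37 = 4.676e+75

4.676e+75


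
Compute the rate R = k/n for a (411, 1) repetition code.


Rate = k/n = 1/411

1/411


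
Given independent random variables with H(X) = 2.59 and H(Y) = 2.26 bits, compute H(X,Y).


For independent variables, H(X,Y) = H(X) + H(Y) = 2.59 + 2.26 = 4.85

4.85 bits


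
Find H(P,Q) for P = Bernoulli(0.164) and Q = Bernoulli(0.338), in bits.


H(P,Q) = -p*log2(q) - (1-p)*log2(1-q). -0.164*log2(0.338) = 0.256644; -0.836*log2(0.662) = 0.497501. H(P,Q) = 0.256644 + 0.497501 = 0.7541

0.7541 bits


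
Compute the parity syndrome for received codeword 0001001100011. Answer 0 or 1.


Syndrome = XOR of all bits = 0 XOR 0 XOR 0 XOR 1 XOR 0 XOR 0 XOR 1 XOR 1 XOR 0 XOR 0 XOR 0 XOR 1 XOR 1 = 1

1


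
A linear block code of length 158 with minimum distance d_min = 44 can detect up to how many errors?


Detection capability = d_min - 1 = 44 - 1 = 43

43 errors


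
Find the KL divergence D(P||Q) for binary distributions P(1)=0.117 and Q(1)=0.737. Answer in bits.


KL = p*log2(p/q) + (1-p)*log2((1-p)/(1-q)) = 0.117*log2(0.117/0.737) + 0.883*log2(0.883/0.263) = 1.2323

1.2323 bits


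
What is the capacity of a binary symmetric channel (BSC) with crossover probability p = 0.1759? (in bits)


H(p) = -p*log2(p) - (1-p)*log2(1-p) = -0.1759*log2(0.1759) - 0.8241*log2(0.8241) = 0.441012 + 0.230013 = 0.671. C = 1 - H(p) = 1 - 0.671 = 0.329

0.329 bits


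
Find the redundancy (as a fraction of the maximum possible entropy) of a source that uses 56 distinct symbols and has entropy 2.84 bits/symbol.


H_max = log2(K) = log2(56) = 5.8074 bits/symbol. Redundancy = 1 - H/H_max = 1 - 2.84/5.8074 = 1 - 0.489 = 0.511

0.511


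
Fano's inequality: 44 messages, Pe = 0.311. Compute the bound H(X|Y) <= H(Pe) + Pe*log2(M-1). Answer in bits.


H(Pe) = -Pe*log2(Pe) - (1-Pe)*log2(1-Pe) = -0.311*log2(0.311) - 0.689*log2(0.689) = 0.524039 + 0.370285 = 0.8943. Pe*log2(M-1) = 0.311*log2(43) = 1.687568. Bound = H(Pe) + Pe*log2(M-1) = 0.524039 + 0.370285 + 1.687568 = 2.5819

2.5819 bits


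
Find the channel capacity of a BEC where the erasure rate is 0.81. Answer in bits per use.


C = 1 - epsilon = 1 - 0.81 = 0.19

0.19 bits


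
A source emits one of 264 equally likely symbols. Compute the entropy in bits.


H = log2(n) = log2(264) = 8.0444

8.0444 bits


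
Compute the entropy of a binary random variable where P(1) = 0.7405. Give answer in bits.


H = -p*log2(p) - (1-p)*log2(1-p). -0.7405*log2(0.7405) = 0.320954; -0.2595*log2(0.2595) = 0.505037. H = 0.320954 + 0.505037 = 0.826

0.826 bits


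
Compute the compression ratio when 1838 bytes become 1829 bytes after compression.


Ratio = original / compressed = 1838 / 1829 = 1.0049

1.0049


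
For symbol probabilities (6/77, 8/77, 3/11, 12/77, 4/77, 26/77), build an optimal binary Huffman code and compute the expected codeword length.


Huffman construction (repeatedly merge the two least-probable nodes; each merge adds 1 bit to every symbol beneath it): 4/77 + 6/77 = 10/77; 8/77 + 10/77 = 18/77; 12/77 + 18/77 = 30/77; 3/11 + 26/77 = 47/77; 30/77 + 47/77 = 1. Resulting codeword lengths (in the order the probabilities were given): (4, 3, 2, 2, 4, 2). L_avg = sum(p_i * l_i) = 6/77*4 + 8/77*3 + 3/11*2 + 12/77*2 + 4/77*4 + 26/77*2 = 26/11 = 2.3636

2.3636 bits


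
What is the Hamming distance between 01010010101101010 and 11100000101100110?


Count differing positions: ^ . ^ ^ . . ^ . . . . . . ^ ^ . . = 6 differences

6


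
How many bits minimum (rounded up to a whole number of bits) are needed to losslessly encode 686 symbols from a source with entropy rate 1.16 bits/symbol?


Minimum bits >= n * H = 686 * 1.16 = 795.76, rounded up to a whole number of bits = 796

796 bits


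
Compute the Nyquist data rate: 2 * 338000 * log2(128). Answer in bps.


Rate = 2 * B * log2(M) = 2 * 338000 * 7.0 = 4732000.0

4732000.0 bps


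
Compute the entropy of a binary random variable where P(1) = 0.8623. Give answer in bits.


H = -p*log2(p) - (1-p)*log2(1-p). -0.8623*log2(0.8623) = 0.184306; -0.1377*log2(0.1377) = 0.393877. H = 0.184306 + 0.393877 = 0.5782

0.5782 bits


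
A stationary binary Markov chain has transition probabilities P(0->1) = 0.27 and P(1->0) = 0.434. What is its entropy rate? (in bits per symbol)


Stationary distribution: pi_0 = p10/(p01+p10) = 0.6165, pi_1 = 0.3835. Entropy rate H' = pi_0*H(p01) + pi_1*H(p10) = 0.6165*0.8415 + 0.3835*0.9874 = 0.8974

0.8974 bits/symbol


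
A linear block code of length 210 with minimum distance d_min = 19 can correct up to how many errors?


Correction capability = floor((d-1)/2) = floor((19-1)/2) = 9

9 errors


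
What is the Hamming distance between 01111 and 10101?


Count differing positions: ^ ^ . ^ . = 3 differences

3


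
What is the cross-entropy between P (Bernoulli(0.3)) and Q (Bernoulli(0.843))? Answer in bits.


H(P,Q) = -p*log2(q) - (1-p)*log2(1-q). -0.3*log2(0.843) = 0.073919; -0.7*log2(0.157) = 1.869814. H(P,Q) = 0.073919 + 1.869814 = 1.9437

1.9437 bits


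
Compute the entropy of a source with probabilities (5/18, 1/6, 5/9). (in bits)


H = -sum(p_i * log2(p_i)). Terms: -(5/18)*log2(5/18) = 0.513332; -(1/6)*log2(1/6) = 0.430827; -(5/9)*log2(5/9) = 0.471109. H = 0.513332 + 0.430827 + 0.471109 = 1.4153

1.4153 bits


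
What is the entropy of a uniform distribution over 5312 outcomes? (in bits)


H = log2(n) = log2(5312) = 12.375

12.375 bits
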